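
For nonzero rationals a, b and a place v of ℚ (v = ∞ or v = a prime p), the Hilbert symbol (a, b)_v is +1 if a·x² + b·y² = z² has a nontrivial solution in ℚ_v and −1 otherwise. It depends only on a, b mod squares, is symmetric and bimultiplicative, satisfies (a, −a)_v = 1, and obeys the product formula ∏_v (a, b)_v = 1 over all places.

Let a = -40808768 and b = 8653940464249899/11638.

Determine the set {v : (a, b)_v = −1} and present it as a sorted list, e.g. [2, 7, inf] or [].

[2, 7]

(a, b) ≡ (-77, 2002) mod (ℚ^×)²; places V = {2, 3, 7, 11, 13, 23, ∞}.
(a,b)_∞: sgn(-77)=−, sgn(2002)=+, so +1.
(a,b)_23: α=0, u≡17; β=-2, v≡13 (mod 23); (17|23)=-1, (13|23)=+1; sign (−1)^0·-1^-2·+1^0 = +1.
(a,b)_3: α=0, u≡1; β=14, v≡1 (mod 3); (1|3)=+1, (1|3)=+1; sign (−1)^0·+1^14·+1^0 = +1.
(a,b)_2: α=6, β=-1; u≡3, v≡1 (mod 8); ε(u)ε(v)=1·0, αω(v)=6·0, βω(u)=-1·1; sum ≡ 1  ⇒  -1.
(a,b)_11: α=1, u≡5; β=-1, v≡8 (mod 11); (5|11)=+1, (8|11)=-1; sign (−1)^1·+1^-1·-1^1 = +1.
(a,b)_7: α=3, u≡3; β=7, v≡3 (mod 7); (3|7)=-1, (3|7)=-1; sign (−1)^1·-1^7·-1^3 = -1.
(a,b)_13: α=2, u≡3; β=3, v≡5 (mod 13); (3|13)=+1, (5|13)=-1; sign (−1)^0·+1^3·-1^2 = +1.
Ram(-77, 2002) = {2, 7}; no ℚ_2-point on the conic.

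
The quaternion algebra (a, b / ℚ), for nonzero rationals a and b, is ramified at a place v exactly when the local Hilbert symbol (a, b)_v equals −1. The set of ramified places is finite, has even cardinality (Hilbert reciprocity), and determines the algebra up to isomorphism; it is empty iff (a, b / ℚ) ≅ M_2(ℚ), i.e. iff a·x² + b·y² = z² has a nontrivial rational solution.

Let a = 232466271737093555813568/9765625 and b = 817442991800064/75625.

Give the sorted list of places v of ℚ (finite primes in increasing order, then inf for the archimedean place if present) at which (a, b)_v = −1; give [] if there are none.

(a, b) ≡ (15283, 31) mod (ℚ^×)²; places V = {2, 3, 5, 7, 11, 17, 29, 31, ∞}.
(a,b)_29: α=3, u≡23; β=2, v≡3 (mod 29); (23|29)=+1, (3|29)=-1; sign (−1)^0·+1^2·-1^3 = -1.
(a,b)_17: α=3, u≡8; β=2, v≡7 (mod 17); (8|17)=+1, (7|17)=-1; sign (−1)^0·+1^2·-1^3 = -1.
(a,b)_2: α=6, β=8; u≡3, v≡7 (mod 8); ε(u)ε(v)=1·1, αω(v)=6·0, βω(u)=8·1; sum ≡ 1  ⇒  -1.
(a,b)_31: α=5, u≡8; β=3, v≡16 (mod 31); (8|31)=+1, (16|31)=+1; sign (−1)^1·+1^3·+1^5 = -1.
(a,b)_3: α=2, u≡1; β=2, v≡1 (mod 3); (1|3)=+1, (1|3)=+1; sign (−1)^0·+1^2·+1^2 = +1.
(a,b)_∞: sgn(15283)=+, sgn(31)=+, so +1.
(a,b)_11: α=0, u≡4; β=-2, v≡4 (mod 11); (4|11)=+1, (4|11)=+1; sign (−1)^0·+1^-2·+1^0 = +1.
(a,b)_7: α=6, u≡2; β=2, v≡3 (mod 7); (2|7)=+1, (3|7)=-1; sign (−1)^0·+1^2·-1^6 = +1.
(a,b)_5: α=-10, u≡3; β=-4, v≡4 (mod 5); (3|5)=-1, (4|5)=+1; sign (−1)^0·-1^-4·+1^-10 = +1.
Ram(15283, 31) = {2, 17, 29, 31}; no ℚ_2-point on the conic.

[2, 17, 29, 31]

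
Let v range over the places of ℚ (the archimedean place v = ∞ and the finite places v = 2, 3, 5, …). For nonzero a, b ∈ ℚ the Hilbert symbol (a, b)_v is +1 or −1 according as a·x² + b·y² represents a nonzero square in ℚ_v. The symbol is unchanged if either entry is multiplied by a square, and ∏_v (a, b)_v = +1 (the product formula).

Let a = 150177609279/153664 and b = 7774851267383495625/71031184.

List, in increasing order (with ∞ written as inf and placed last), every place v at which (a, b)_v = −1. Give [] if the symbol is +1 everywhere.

[23, 29]

Mod squares: a ≡ 2543271, b ≡ 149017. Check v ∈ {∞, 2, 3, 5, 7, 11, 19, 23, 29, 31, 41, 43}.
v=∞: 2543271 > 0 and 149017 > 0  ⇒  (a,b)_∞ = +1.
v=29: a=29^1·(≡2), b=29^2·(≡21) mod 29; (2|29)=-1, (21|29)=-1; (−1)^{1·2·14}·(-1)^2·(-1)^1 = -1.
v=2: v_2(a)=-6, v_2(b)=-4; units ≡ 7, 1 (mod 8); ε·ε+αω+βω = 1·0+-6·0+-4·0 ≡ 0  ⇒  (a,b)_2 = +1.
v=11: a=11^0·(≡1), b=11^1·(≡8) mod 11; (1|11)=+1, (8|11)=-1; (−1)^{0·1·5}·(+1)^1·(-1)^0 = +1.
v=43: a=43^0·(≡23), b=43^-2·(≡12) mod 43; (23|43)=+1, (12|43)=-1; (−1)^{0·-2·21}·(+1)^-2·(-1)^0 = +1.
v=7: a=7^-4·(≡5), b=7^-4·(≡4) mod 7; (5|7)=-1, (4|7)=+1; (−1)^{-4·-4·3}·(-1)^-4·(+1)^-4 = +1.
v=41: a=41^1·(≡25), b=41^2·(≡18) mod 41; (25|41)=+1, (18|41)=+1; (−1)^{1·2·20}·(+1)^2·(+1)^1 = +1.
v=3: a=3^11·(≡2), b=3^10·(≡1) mod 3; (2|3)=-1, (1|3)=+1; (−1)^{11·10·1}·(-1)^10·(+1)^11 = +1.
v=5: a=5^0·(≡1), b=5^4·(≡2) mod 5; (1|5)=+1, (2|5)=-1; (−1)^{0·4·2}·(+1)^4·(-1)^0 = +1.
v=19: a=19^0·(≡5), b=19^1·(≡14) mod 19; (5|19)=+1, (14|19)=-1; (−1)^{0·1·9}·(+1)^1·(-1)^0 = +1.
v=23: a=23^1·(≡13), b=23^1·(≡8) mod 23; (13|23)=+1, (8|23)=+1; (−1)^{1·1·11}·(+1)^1·(+1)^1 = -1.
v=31: a=31^1·(≡30), b=31^1·(≡19) mod 31; (30|31)=-1, (19|31)=+1; (−1)^{1·1·15}·(-1)^1·(+1)^1 = +1.
(2543271, 149017 / ℚ) ramifies at {23, 29}: a division algebra.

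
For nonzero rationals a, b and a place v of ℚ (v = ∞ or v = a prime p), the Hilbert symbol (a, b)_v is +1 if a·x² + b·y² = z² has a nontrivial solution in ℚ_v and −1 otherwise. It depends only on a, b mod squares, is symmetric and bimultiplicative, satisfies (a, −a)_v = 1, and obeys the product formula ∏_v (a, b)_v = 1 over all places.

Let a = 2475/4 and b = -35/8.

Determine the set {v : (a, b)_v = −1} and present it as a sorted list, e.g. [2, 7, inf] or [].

[2, 11]

Mod squares: a ≡ 11, b ≡ -70. Check v ∈ {∞, 2, 3, 5, 7, 11}.
v=11: a=11^1·(≡4), b=11^0·(≡8) mod 11; (4|11)=+1, (8|11)=-1; (−1)^{1·0·5}·(+1)^0·(-1)^1 = -1.
v=∞: 11 > 0 and -70 < 0  ⇒  (a,b)_∞ = +1.
v=3: a=3^2·(≡2), b=3^0·(≡2) mod 3; (2|3)=-1, (2|3)=-1; (−1)^{2·0·1}·(-1)^0·(-1)^2 = +1.
v=7: a=7^0·(≡1), b=7^1·(≡2) mod 7; (1|7)=+1, (2|7)=+1; (−1)^{0·1·3}·(+1)^1·(+1)^0 = +1.
v=5: a=5^2·(≡1), b=5^1·(≡1) mod 5; (1|5)=+1, (1|5)=+1; (−1)^{2·1·2}·(+1)^1·(+1)^2 = +1.
v=2: v_2(a)=-2, v_2(b)=-3; units ≡ 3, 5 (mod 8); ε·ε+αω+βω = 1·0+-2·1+-3·1 ≡ 1  ⇒  (a,b)_2 = -1.
(11, -70 / ℚ) ramifies at {2, 11}: a division algebra.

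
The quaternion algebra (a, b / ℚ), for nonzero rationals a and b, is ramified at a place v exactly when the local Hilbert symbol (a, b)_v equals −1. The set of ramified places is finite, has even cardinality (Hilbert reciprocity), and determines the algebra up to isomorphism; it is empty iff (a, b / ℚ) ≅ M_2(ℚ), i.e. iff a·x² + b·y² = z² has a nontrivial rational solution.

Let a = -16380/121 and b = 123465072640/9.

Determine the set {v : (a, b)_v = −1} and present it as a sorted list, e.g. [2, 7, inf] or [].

[5, 13]

(a, b) ≡ (-455, 910) mod (ℚ^×)²; places V = {2, 3, 5, 7, 11, 13, ∞}.
(a,b)_11: α=-2, u≡10; β=0, v≡7 (mod 11); (10|11)=-1, (7|11)=-1; sign (−1)^0·-1^0·-1^-2 = +1.
(a,b)_2: α=2, β=15; u≡1, v≡7 (mod 8); ε(u)ε(v)=0·1, αω(v)=2·0, βω(u)=15·0; sum ≡ 0  ⇒  +1.
(a,b)_∞: sgn(-455)=−, sgn(910)=+, so +1.
(a,b)_13: α=1, u≡10; β=3, v≡2 (mod 13); (10|13)=+1, (2|13)=-1; sign (−1)^0·+1^3·-1^1 = -1.
(a,b)_7: α=1, u≡6; β=3, v≡1 (mod 7); (6|7)=-1, (1|7)=+1; sign (−1)^1·-1^3·+1^1 = +1.
(a,b)_3: α=2, u≡1; β=-2, v≡1 (mod 3); (1|3)=+1, (1|3)=+1; sign (−1)^0·+1^-2·+1^2 = +1.
(a,b)_5: α=1, u≡4; β=1, v≡2 (mod 5); (4|5)=+1, (2|5)=-1; sign (−1)^0·+1^1·-1^1 = -1.
|Ram(-455, 910)| = 2, even; anisotropic at {5, 13}.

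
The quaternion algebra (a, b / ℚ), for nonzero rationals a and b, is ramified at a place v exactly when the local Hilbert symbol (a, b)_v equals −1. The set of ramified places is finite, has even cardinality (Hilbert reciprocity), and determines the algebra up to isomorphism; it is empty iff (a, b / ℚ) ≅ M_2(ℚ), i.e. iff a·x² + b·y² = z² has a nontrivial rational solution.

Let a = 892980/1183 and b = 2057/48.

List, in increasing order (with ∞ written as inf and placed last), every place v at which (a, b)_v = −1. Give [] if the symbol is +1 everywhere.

Mod squares: a ≡ 1435, b ≡ 51. Check v ∈ {∞, 2, 3, 5, 7, 11, 13, 17, 41}.
v=13: a=13^-2·(≡7), b=13^0·(≡9) mod 13; (7|13)=-1, (9|13)=+1; (−1)^{-2·0·6}·(-1)^0·(+1)^-2 = +1.
v=11: a=11^2·(≡9), b=11^2·(≡7) mod 11; (9|11)=+1, (7|11)=-1; (−1)^{2·2·5}·(+1)^2·(-1)^2 = +1.
v=7: a=7^-1·(≡4), b=7^0·(≡1) mod 7; (4|7)=+1, (1|7)=+1; (−1)^{-1·0·3}·(+1)^0·(+1)^-1 = +1.
v=3: a=3^2·(≡1), b=3^-1·(≡2) mod 3; (1|3)=+1, (2|3)=-1; (−1)^{2·-1·1}·(+1)^-1·(-1)^2 = +1.
v=5: a=5^1·(≡2), b=5^0·(≡4) mod 5; (2|5)=-1, (4|5)=+1; (−1)^{1·0·2}·(-1)^0·(+1)^1 = +1.
v=2: v_2(a)=2, v_2(b)=-4; units ≡ 3, 3 (mod 8); ε·ε+αω+βω = 1·1+2·1+-4·1 ≡ 1  ⇒  (a,b)_2 = -1.
v=∞: 1435 > 0 and 51 > 0  ⇒  (a,b)_∞ = +1.
v=17: a=17^0·(≡14), b=17^1·(≡5) mod 17; (14|17)=-1, (5|17)=-1; (−1)^{0·1·8}·(-1)^1·(-1)^0 = -1.
v=41: a=41^1·(≡19), b=41^0·(≡1) mod 41; (19|41)=-1, (1|41)=+1; (−1)^{1·0·20}·(-1)^0·(+1)^1 = +1.
Ram(1435, 51) = {2, 17}; no ℚ_2-point on the conic.

[2, 17]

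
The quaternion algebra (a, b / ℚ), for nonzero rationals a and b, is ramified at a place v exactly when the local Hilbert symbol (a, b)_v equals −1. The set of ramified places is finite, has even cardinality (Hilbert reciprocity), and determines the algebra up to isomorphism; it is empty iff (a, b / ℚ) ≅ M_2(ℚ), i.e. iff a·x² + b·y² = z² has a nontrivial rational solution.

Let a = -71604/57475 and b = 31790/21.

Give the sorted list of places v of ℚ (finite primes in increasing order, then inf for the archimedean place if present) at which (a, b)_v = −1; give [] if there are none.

[]

(a, b) ≡ (-4199, 2310) mod (ℚ^×)²; places V = {2, 3, 5, 7, 11, 13, 17, 19, ∞}.
(a,b)_5: α=-2, u≡4; β=1, v≡3 (mod 5); (4|5)=+1, (3|5)=-1; sign (−1)^0·+1^1·-1^-2 = +1.
(a,b)_19: α=-1, u≡16; β=0, v≡11 (mod 19); (16|19)=+1, (11|19)=+1; sign (−1)^0·+1^0·+1^-1 = +1.
(a,b)_7: α=0, u≡4; β=-1, v≡1 (mod 7); (4|7)=+1, (1|7)=+1; sign (−1)^0·+1^-1·+1^0 = +1.
(a,b)_13: α=1, u≡2; β=0, v≡12 (mod 13); (2|13)=-1, (12|13)=+1; sign (−1)^0·-1^0·+1^1 = +1.
(a,b)_11: α=-2, u≡3; β=1, v≡3 (mod 11); (3|11)=+1, (3|11)=+1; sign (−1)^0·+1^1·+1^-2 = +1.
(a,b)_3: α=4, u≡1; β=-1, v≡2 (mod 3); (1|3)=+1, (2|3)=-1; sign (−1)^0·+1^-1·-1^4 = +1.
(a,b)_17: α=1, u≡15; β=2, v≡2 (mod 17); (15|17)=+1, (2|17)=+1; sign (−1)^0·+1^2·+1^1 = +1.
(a,b)_2: α=2, β=1; u≡1, v≡3 (mod 8); ε(u)ε(v)=0·1, αω(v)=2·1, βω(u)=1·0; sum ≡ 0  ⇒  +1.
(a,b)_∞: sgn(-4199)=−, sgn(2310)=+, so +1.
Every local symbol is +1, so the conic -4199·x² + 2310·y² = z² has ℚ_v-points for all v and hence a ℚ-point; (a, b / ℚ) ≅ M_2(ℚ).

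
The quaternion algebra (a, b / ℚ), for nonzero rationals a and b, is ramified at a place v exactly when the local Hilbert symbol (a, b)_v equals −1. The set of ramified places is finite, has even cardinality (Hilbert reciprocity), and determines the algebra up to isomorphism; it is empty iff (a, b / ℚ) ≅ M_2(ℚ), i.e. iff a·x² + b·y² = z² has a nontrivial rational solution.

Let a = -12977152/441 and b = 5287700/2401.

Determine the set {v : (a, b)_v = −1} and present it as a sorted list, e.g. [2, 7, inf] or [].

[19, 29]

Mod squares: a ≡ -12673, b ≡ 437. Check v ∈ {∞, 2, 3, 5, 7, 11, 19, 23, 29}.
v=23: a=23^1·(≡3), b=23^1·(≡17) mod 23; (3|23)=+1, (17|23)=-1; (−1)^{1·1·11}·(+1)^1·(-1)^1 = +1.
v=3: a=3^-2·(≡2), b=3^0·(≡2) mod 3; (2|3)=-1, (2|3)=-1; (−1)^{-2·0·1}·(-1)^0·(-1)^-2 = +1.
v=∞: -12673 < 0 and 437 > 0  ⇒  (a,b)_∞ = +1.
v=11: a=11^0·(≡10), b=11^2·(≡10) mod 11; (10|11)=-1, (10|11)=-1; (−1)^{0·2·5}·(-1)^2·(-1)^0 = +1.
v=7: a=7^-2·(≡4), b=7^-4·(≡5) mod 7; (4|7)=+1, (5|7)=-1; (−1)^{-2·-4·3}·(+1)^-4·(-1)^-2 = +1.
v=2: v_2(a)=10, v_2(b)=2; units ≡ 7, 5 (mod 8); ε·ε+αω+βω = 1·0+10·1+2·0 ≡ 0  ⇒  (a,b)_2 = +1.
v=19: a=19^1·(≡1), b=19^1·(≡1) mod 19; (1|19)=+1, (1|19)=+1; (−1)^{1·1·9}·(+1)^1·(+1)^1 = -1.
v=5: a=5^0·(≡3), b=5^2·(≡3) mod 5; (3|5)=-1, (3|5)=-1; (−1)^{0·2·2}·(-1)^2·(-1)^0 = +1.
v=29: a=29^1·(≡26), b=29^0·(≡17) mod 29; (26|29)=-1, (17|29)=-1; (−1)^{1·0·14}·(-1)^0·(-1)^1 = -1.
Ram(-12673, 437) = {19, 29}; no ℚ_19-point on the conic.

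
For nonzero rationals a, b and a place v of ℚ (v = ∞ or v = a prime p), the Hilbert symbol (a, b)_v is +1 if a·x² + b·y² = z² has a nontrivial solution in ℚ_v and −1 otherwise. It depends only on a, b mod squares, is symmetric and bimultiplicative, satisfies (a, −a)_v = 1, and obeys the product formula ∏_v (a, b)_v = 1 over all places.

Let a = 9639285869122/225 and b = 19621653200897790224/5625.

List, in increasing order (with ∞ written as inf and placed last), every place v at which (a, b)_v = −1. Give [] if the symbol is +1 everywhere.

[13, 37]

Mod squares: a ≡ 154882, b ≡ 161. Check v ∈ {∞, 2, 3, 5, 7, 13, 23, 37}.
v=5: a=5^-2·(≡3), b=5^-4·(≡1) mod 5; (3|5)=-1, (1|5)=+1; (−1)^{-2·-4·2}·(-1)^-4·(+1)^-2 = +1.
v=7: a=7^7·(≡3), b=7^7·(≡1) mod 7; (3|7)=-1, (1|7)=+1; (−1)^{7·7·3}·(-1)^7·(+1)^7 = +1.
v=13: a=13^1·(≡6), b=13^2·(≡6) mod 13; (6|13)=-1, (6|13)=-1; (−1)^{1·2·6}·(-1)^2·(-1)^1 = -1.
v=23: a=23^3·(≡4), b=23^5·(≡14) mod 23; (4|23)=+1, (14|23)=-1; (−1)^{3·5·11}·(+1)^5·(-1)^3 = +1.
v=∞: 154882 > 0 and 161 > 0  ⇒  (a,b)_∞ = +1.
v=2: v_2(a)=1, v_2(b)=4; units ≡ 1, 1 (mod 8); ε·ε+αω+βω = 0·0+1·0+4·0 ≡ 0  ⇒  (a,b)_2 = +1.
v=3: a=3^-2·(≡1), b=3^-2·(≡2) mod 3; (1|3)=+1, (2|3)=-1; (−1)^{-2·-2·1}·(+1)^-2·(-1)^-2 = +1.
v=37: a=37^1·(≡8), b=37^2·(≡2) mod 37; (8|37)=-1, (2|37)=-1; (−1)^{1·2·18}·(-1)^2·(-1)^1 = -1.
Ram(154882, 161) = {13, 37}; no ℚ_13-point on the conic.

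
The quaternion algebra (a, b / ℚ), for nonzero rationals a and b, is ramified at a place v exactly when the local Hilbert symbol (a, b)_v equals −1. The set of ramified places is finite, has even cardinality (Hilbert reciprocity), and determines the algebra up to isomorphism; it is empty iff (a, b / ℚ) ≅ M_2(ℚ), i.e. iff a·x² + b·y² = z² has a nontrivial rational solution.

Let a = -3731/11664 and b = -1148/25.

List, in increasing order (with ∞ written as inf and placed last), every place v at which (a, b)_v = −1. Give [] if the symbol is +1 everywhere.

[41, inf]

Mod squares: a ≡ -3731, b ≡ -287. Check v ∈ {∞, 2, 3, 5, 7, 13, 41}.
v=7: a=7^1·(≡3), b=7^1·(≡1) mod 7; (3|7)=-1, (1|7)=+1; (−1)^{1·1·3}·(-1)^1·(+1)^1 = +1.
v=41: a=41^1·(≡18), b=41^1·(≡12) mod 41; (18|41)=+1, (12|41)=-1; (−1)^{1·1·20}·(+1)^1·(-1)^1 = -1.
v=13: a=13^1·(≡4), b=13^0·(≡4) mod 13; (4|13)=+1, (4|13)=+1; (−1)^{1·0·6}·(+1)^0·(+1)^1 = +1.
v=2: v_2(a)=-4, v_2(b)=2; units ≡ 5, 1 (mod 8); ε·ε+αω+βω = 0·0+-4·0+2·1 ≡ 0  ⇒  (a,b)_2 = +1.
v=3: a=3^-6·(≡1), b=3^0·(≡1) mod 3; (1|3)=+1, (1|3)=+1; (−1)^{-6·0·1}·(+1)^0·(+1)^-6 = +1.
v=5: a=5^0·(≡1), b=5^-2·(≡2) mod 5; (1|5)=+1, (2|5)=-1; (−1)^{0·-2·2}·(+1)^-2·(-1)^0 = +1.
v=∞: -3731 < 0 and -287 < 0  ⇒  (a,b)_∞ = -1.
(-3731, -287 / ℚ) ramifies at {41, ∞}: a division algebra.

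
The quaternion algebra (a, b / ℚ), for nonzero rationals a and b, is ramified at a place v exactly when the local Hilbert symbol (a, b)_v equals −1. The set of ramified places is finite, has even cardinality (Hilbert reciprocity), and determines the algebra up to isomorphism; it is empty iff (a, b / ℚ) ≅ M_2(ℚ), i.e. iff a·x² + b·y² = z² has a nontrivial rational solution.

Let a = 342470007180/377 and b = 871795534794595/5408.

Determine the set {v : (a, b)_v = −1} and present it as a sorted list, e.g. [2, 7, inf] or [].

Mod squares: a ≡ 22527635, b ≡ 119510. Check v ∈ {∞, 2, 3, 5, 7, 13, 17, 19, 29, 37, 43, 53}.
v=∞: 22527635 > 0 and 119510 > 0  ⇒  (a,b)_∞ = +1.
v=19: a=19^3·(≡14), b=19^1·(≡7) mod 19; (14|19)=-1, (7|19)=+1; (−1)^{3·1·9}·(-1)^1·(+1)^3 = +1.
v=43: a=43^0·(≡36), b=43^2·(≡36) mod 43; (36|43)=+1, (36|43)=+1; (−1)^{0·2·21}·(+1)^2·(+1)^0 = +1.
v=3: a=3^4·(≡2), b=3^0·(≡2) mod 3; (2|3)=-1, (2|3)=-1; (−1)^{4·0·1}·(-1)^0·(-1)^4 = +1.
v=13: a=13^-1·(≡5), b=13^-2·(≡10) mod 13; (5|13)=-1, (10|13)=+1; (−1)^{-1·-2·6}·(-1)^-2·(+1)^-1 = +1.
v=37: a=37^1·(≡29), b=37^1·(≡1) mod 37; (29|37)=-1, (1|37)=+1; (−1)^{1·1·18}·(-1)^1·(+1)^1 = -1.
v=2: v_2(a)=2, v_2(b)=-5; units ≡ 3, 3 (mod 8); ε·ε+αω+βω = 1·1+2·1+-5·1 ≡ 0  ⇒  (a,b)_2 = +1.
v=5: a=5^1·(≡3), b=5^1·(≡3) mod 5; (3|5)=-1, (3|5)=-1; (−1)^{1·1·2}·(-1)^1·(-1)^1 = +1.
v=7: a=7^2·(≡4), b=7^0·(≡3) mod 7; (4|7)=+1, (3|7)=-1; (−1)^{2·0·3}·(+1)^0·(-1)^2 = +1.
v=17: a=17^1·(≡5), b=17^1·(≡9) mod 17; (5|17)=-1, (9|17)=+1; (−1)^{1·1·8}·(-1)^1·(+1)^1 = -1.
v=29: a=29^-1·(≡21), b=29^0·(≡25) mod 29; (21|29)=-1, (25|29)=+1; (−1)^{-1·0·14}·(-1)^0·(+1)^-1 = +1.
v=53: a=53^0·(≡6), b=53^4·(≡34) mod 53; (6|53)=+1, (34|53)=-1; (−1)^{0·4·26}·(+1)^4·(-1)^0 = +1.
Ram(22527635, 119510) = {17, 37}; no ℚ_17-point on the conic.

[17, 37]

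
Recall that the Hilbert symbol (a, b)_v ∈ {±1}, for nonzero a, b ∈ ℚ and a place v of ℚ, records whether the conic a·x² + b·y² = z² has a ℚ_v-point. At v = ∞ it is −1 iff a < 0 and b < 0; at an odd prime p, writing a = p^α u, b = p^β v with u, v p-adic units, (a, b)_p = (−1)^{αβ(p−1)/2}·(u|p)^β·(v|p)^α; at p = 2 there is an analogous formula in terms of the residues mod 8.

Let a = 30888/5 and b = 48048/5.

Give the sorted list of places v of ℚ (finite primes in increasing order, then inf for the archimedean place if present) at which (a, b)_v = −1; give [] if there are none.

[7, 11]

(a, b) ≡ (4290, 15015) mod (ℚ^×)²; places V = {2, 3, 5, 7, 11, 13, ∞}.
(a,b)_7: α=0, u≡5; β=1, v≡5 (mod 7); (5|7)=-1, (5|7)=-1; sign (−1)^0·-1^1·-1^0 = -1.
(a,b)_5: α=-1, u≡3; β=-1, v≡3 (mod 5); (3|5)=-1, (3|5)=-1; sign (−1)^0·-1^-1·-1^-1 = +1.
(a,b)_3: α=3, u≡2; β=1, v≡1 (mod 3); (2|3)=-1, (1|3)=+1; sign (−1)^1·-1^1·+1^3 = +1.
(a,b)_11: α=1, u≡5; β=1, v≡9 (mod 11); (5|11)=+1, (9|11)=+1; sign (−1)^1·+1^1·+1^1 = -1.
(a,b)_2: α=3, β=4; u≡1, v≡7 (mod 8); ε(u)ε(v)=0·1, αω(v)=3·0, βω(u)=4·0; sum ≡ 0  ⇒  +1.
(a,b)_∞: sgn(4290)=+, sgn(15015)=+, so +1.
(a,b)_13: α=1, u≡2; β=1, v≡6 (mod 13); (2|13)=-1, (6|13)=-1; sign (−1)^0·-1^1·-1^1 = +1.
(4290, 15015 / ℚ) ramifies at {7, 11}: a division algebra.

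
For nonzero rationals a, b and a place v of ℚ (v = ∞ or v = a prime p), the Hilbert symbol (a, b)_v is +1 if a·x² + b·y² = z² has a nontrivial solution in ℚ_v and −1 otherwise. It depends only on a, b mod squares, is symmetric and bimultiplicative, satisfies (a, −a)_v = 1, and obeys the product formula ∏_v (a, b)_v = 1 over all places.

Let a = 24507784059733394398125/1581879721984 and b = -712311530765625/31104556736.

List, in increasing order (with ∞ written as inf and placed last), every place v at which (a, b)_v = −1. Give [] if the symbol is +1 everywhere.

[3, 53]

(a, b) ≡ (53, -44979) mod (ℚ^×)²; places V = {2, 3, 5, 7, 11, 17, 23, 29, 47, 53, ∞}.
(a,b)_11: α=0, u≡4; β=-1, v≡3 (mod 11); (4|11)=+1, (3|11)=+1; sign (−1)^0·+1^-1·+1^0 = +1.
(a,b)_53: α=3, u≡40; β=2, v≡3 (mod 53); (40|53)=+1, (3|53)=-1; sign (−1)^0·+1^2·-1^3 = -1.
(a,b)_29: α=2, u≡6; β=1, v≡18 (mod 29); (6|29)=+1, (18|29)=-1; sign (−1)^0·+1^1·-1^2 = +1.
(a,b)_7: α=4, u≡2; β=2, v≡6 (mod 7); (2|7)=+1, (6|7)=-1; sign (−1)^0·+1^2·-1^4 = +1.
(a,b)_47: α=2, u≡9; β=1, v≡46 (mod 47); (9|47)=+1, (46|47)=-1; sign (−1)^0·+1^1·-1^2 = +1.
(a,b)_3: α=10, u≡2; β=5, v≡1 (mod 3); (2|3)=-1, (1|3)=+1; sign (−1)^0·-1^5·+1^10 = -1.
(a,b)_2: α=-16, β=-6; u≡5, v≡5 (mod 8); ε(u)ε(v)=0·0, αω(v)=-16·1, βω(u)=-6·1; sum ≡ 0  ⇒  +1.
(a,b)_23: α=0, u≡15; β=-2, v≡9 (mod 23); (15|23)=-1, (9|23)=+1; sign (−1)^0·-1^-2·+1^0 = +1.
(a,b)_5: α=4, u≡3; β=6, v≡1 (mod 5); (3|5)=-1, (1|5)=+1; sign (−1)^0·-1^6·+1^4 = +1.
(a,b)_17: α=-6, u≡15; β=-4, v≡5 (mod 17); (15|17)=+1, (5|17)=-1; sign (−1)^0·+1^-4·-1^-6 = +1.
(a,b)_∞: sgn(53)=+, sgn(-44979)=−, so +1.
|Ram(53, -44979)| = 2, even; anisotropic at {3, 53}.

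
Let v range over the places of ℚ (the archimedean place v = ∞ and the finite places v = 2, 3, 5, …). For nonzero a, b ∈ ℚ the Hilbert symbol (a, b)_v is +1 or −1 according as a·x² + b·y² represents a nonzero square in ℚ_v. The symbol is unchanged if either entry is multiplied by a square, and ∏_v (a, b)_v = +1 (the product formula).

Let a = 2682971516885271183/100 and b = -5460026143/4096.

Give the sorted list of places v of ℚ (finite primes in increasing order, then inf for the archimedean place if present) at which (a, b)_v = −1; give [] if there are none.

[11, 13, 19, 23]

Mod squares: a ≡ 143, b ≡ -267007. Check v ∈ {∞, 2, 3, 5, 11, 13, 19, 23, 47}.
v=13: a=13^3·(≡5), b=13^3·(≡4) mod 13; (5|13)=-1, (4|13)=+1; (−1)^{3·3·6}·(-1)^3·(+1)^3 = -1.
v=11: a=11^1·(≡6), b=11^2·(≡7) mod 11; (6|11)=-1, (7|11)=-1; (−1)^{1·2·5}·(-1)^2·(-1)^1 = -1.
v=∞: 143 > 0 and -267007 < 0  ⇒  (a,b)_∞ = +1.
v=5: a=5^-2·(≡2), b=5^0·(≡2) mod 5; (2|5)=-1, (2|5)=-1; (−1)^{-2·0·2}·(-1)^0·(-1)^-2 = +1.
v=3: a=3^6·(≡2), b=3^0·(≡2) mod 3; (2|3)=-1, (2|3)=-1; (−1)^{6·0·1}·(-1)^0·(-1)^6 = +1.
v=19: a=19^4·(≡2), b=19^1·(≡17) mod 19; (2|19)=-1, (17|19)=+1; (−1)^{4·1·9}·(-1)^1·(+1)^4 = -1.
v=23: a=23^2·(≡10), b=23^1·(≡6) mod 23; (10|23)=-1, (6|23)=+1; (−1)^{2·1·11}·(-1)^1·(+1)^2 = -1.
v=47: a=47^2·(≡4), b=47^1·(≡37) mod 47; (4|47)=+1, (37|47)=+1; (−1)^{2·1·23}·(+1)^1·(+1)^2 = +1.
v=2: v_2(a)=-2, v_2(b)=-12; units ≡ 7, 1 (mod 8); ε·ε+αω+βω = 1·0+-2·0+-12·0 ≡ 0  ⇒  (a,b)_2 = +1.
Ram(143, -267007) = {11, 13, 19, 23}; no ℚ_11-point on the conic.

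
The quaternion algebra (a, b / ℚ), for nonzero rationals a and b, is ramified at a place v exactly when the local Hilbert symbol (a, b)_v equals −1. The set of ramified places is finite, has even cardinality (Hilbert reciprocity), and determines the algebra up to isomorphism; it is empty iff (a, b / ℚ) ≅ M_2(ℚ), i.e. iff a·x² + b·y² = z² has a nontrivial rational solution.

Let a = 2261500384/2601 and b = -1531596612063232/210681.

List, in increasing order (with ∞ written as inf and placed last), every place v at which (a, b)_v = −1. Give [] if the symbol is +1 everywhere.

[11, 13]

Mod squares: a ≡ 286, b ≡ -37. Check v ∈ {∞, 2, 3, 11, 13, 17, 19, 37}.
v=19: a=19^2·(≡11), b=19^2·(≡4) mod 19; (11|19)=+1, (4|19)=+1; (−1)^{2·2·9}·(+1)^2·(+1)^2 = +1.
v=3: a=3^-2·(≡1), b=3^-6·(≡2) mod 3; (1|3)=+1, (2|3)=-1; (−1)^{-2·-6·1}·(+1)^-6·(-1)^-2 = +1.
v=∞: 286 > 0 and -37 < 0  ⇒  (a,b)_∞ = +1.
v=2: v_2(a)=5, v_2(b)=12; units ≡ 7, 3 (mod 8); ε·ε+αω+βω = 1·1+5·1+12·0 ≡ 0  ⇒  (a,b)_2 = +1.
v=13: a=13^1·(≡1), b=13^2·(≡7) mod 13; (1|13)=+1, (7|13)=-1; (−1)^{1·2·6}·(+1)^2·(-1)^1 = -1.
v=11: a=11^1·(≡4), b=11^2·(≡10) mod 11; (4|11)=+1, (10|11)=-1; (−1)^{1·2·5}·(+1)^2·(-1)^1 = -1.
v=37: a=37^2·(≡30), b=37^3·(≡26) mod 37; (30|37)=+1, (26|37)=+1; (−1)^{2·3·18}·(+1)^3·(+1)^2 = +1.
v=17: a=17^-2·(≡12), b=17^-2·(≡6) mod 17; (12|17)=-1, (6|17)=-1; (−1)^{-2·-2·8}·(-1)^-2·(-1)^-2 = +1.
(286, -37 / ℚ) ramifies at {11, 13}: a division algebra.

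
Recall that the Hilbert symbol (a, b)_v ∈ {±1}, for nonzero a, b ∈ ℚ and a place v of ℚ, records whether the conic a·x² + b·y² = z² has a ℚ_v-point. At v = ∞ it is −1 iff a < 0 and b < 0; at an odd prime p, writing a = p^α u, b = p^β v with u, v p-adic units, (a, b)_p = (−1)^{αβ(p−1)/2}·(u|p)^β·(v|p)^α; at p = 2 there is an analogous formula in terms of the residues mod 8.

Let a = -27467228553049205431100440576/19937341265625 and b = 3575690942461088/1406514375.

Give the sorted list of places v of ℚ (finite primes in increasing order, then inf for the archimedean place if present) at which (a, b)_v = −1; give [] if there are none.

[29, 31]

(a, b) ≡ (-31, 16646) mod (ℚ^×)²; places V = {2, 3, 5, 7, 11, 29, 31, 41, ∞}.
(a,b)_2: α=16, β=5; u≡1, v≡3 (mod 8); ε(u)ε(v)=0·1, αω(v)=16·1, βω(u)=5·0; sum ≡ 0  ⇒  +1.
(a,b)_∞: sgn(-31)=−, sgn(16646)=+, so +1.
(a,b)_3: α=-12, u≡2; β=-8, v≡2 (mod 3); (2|3)=-1, (2|3)=-1; sign (−1)^0·-1^-8·-1^-12 = +1.
(a,b)_29: α=6, u≡17; β=3, v≡28 (mod 29); (17|29)=-1, (28|29)=+1; sign (−1)^0·-1^3·+1^6 = -1.
(a,b)_41: α=2, u≡36; β=1, v≡16 (mod 41); (36|41)=+1, (16|41)=+1; sign (−1)^0·+1^1·+1^2 = +1.
(a,b)_5: α=-6, u≡4; β=-4, v≡1 (mod 5); (4|5)=+1, (1|5)=+1; sign (−1)^0·+1^-4·+1^-6 = +1.
(a,b)_11: α=4, u≡2; β=2, v≡4 (mod 11); (2|11)=-1, (4|11)=+1; sign (−1)^0·-1^2·+1^4 = +1.
(a,b)_31: α=5, u≡21; β=4, v≡26 (mod 31); (21|31)=-1, (26|31)=-1; sign (−1)^0·-1^4·-1^5 = -1.
(a,b)_7: α=-4, u≡2; β=-3, v≡6 (mod 7); (2|7)=+1, (6|7)=-1; sign (−1)^0·+1^-3·-1^-4 = +1.
Ram(-31, 16646) = {29, 31}; no ℚ_29-point on the conic.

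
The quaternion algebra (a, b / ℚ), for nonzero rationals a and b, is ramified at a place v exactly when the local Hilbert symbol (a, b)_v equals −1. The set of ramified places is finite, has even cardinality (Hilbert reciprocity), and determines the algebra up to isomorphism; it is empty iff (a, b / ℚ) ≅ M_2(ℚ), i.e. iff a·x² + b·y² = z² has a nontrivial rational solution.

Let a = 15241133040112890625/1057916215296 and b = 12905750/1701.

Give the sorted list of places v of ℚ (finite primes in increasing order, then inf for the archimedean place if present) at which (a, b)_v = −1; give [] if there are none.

[3, 7, 11, 13]

(a, b) ≡ (6, 30030) mod (ℚ^×)²; places V = {2, 3, 5, 7, 11, 13, 19, ∞}.
(a,b)_3: α=-17, u≡2; β=-5, v≡2 (mod 3); (2|3)=-1, (2|3)=-1; sign (−1)^1·-1^-5·-1^-17 = -1.
(a,b)_13: α=2, u≡6; β=1, v≡4 (mod 13); (6|13)=-1, (4|13)=+1; sign (−1)^0·-1^1·+1^2 = -1.
(a,b)_∞: sgn(6)=+, sgn(30030)=+, so +1.
(a,b)_11: α=6, u≡7; β=1, v≡8 (mod 11); (7|11)=-1, (8|11)=-1; sign (−1)^0·-1^1·-1^6 = -1.
(a,b)_2: α=-13, β=1; u≡3, v≡7 (mod 8); ε(u)ε(v)=1·1, αω(v)=-13·0, βω(u)=1·1; sum ≡ 0  ⇒  +1.
(a,b)_5: α=8, u≡4; β=3, v≡1 (mod 5); (4|5)=+1, (1|5)=+1; sign (−1)^0·+1^3·+1^8 = +1.
(a,b)_19: α=4, u≡11; β=2, v≡3 (mod 19); (11|19)=+1, (3|19)=-1; sign (−1)^0·+1^2·-1^4 = +1.
(a,b)_7: α=0, u≡5; β=-1, v≡5 (mod 7); (5|7)=-1, (5|7)=-1; sign (−1)^0·-1^-1·-1^0 = -1.
(6, 30030 / ℚ) ramifies at {3, 7, 11, 13}: a division algebra.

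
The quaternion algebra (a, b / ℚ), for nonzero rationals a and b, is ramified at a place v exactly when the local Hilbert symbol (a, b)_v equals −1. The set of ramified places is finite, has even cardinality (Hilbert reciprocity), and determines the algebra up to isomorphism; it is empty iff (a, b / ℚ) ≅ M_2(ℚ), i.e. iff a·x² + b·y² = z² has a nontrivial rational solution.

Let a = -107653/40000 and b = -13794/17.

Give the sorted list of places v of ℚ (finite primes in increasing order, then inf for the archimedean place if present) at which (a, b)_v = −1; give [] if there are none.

[3, inf]

Mod squares: a ≡ -13, b ≡ -1938. Check v ∈ {∞, 2, 3, 5, 7, 11, 13, 17, 19}.
v=19: a=19^0·(≡4), b=19^1·(≡2) mod 19; (4|19)=+1, (2|19)=-1; (−1)^{0·1·9}·(+1)^1·(-1)^0 = +1.
v=∞: -13 < 0 and -1938 < 0  ⇒  (a,b)_∞ = -1.
v=17: a=17^0·(≡9), b=17^-1·(≡10) mod 17; (9|17)=+1, (10|17)=-1; (−1)^{0·-1·8}·(+1)^-1·(-1)^0 = +1.
v=2: v_2(a)=-6, v_2(b)=1; units ≡ 3, 7 (mod 8); ε·ε+αω+βω = 1·1+-6·0+1·1 ≡ 0  ⇒  (a,b)_2 = +1.
v=5: a=5^-4·(≡3), b=5^0·(≡3) mod 5; (3|5)=-1, (3|5)=-1; (−1)^{-4·0·2}·(-1)^0·(-1)^-4 = +1.
v=3: a=3^0·(≡2), b=3^1·(≡2) mod 3; (2|3)=-1, (2|3)=-1; (−1)^{0·1·1}·(-1)^1·(-1)^0 = -1.
v=13: a=13^3·(≡10), b=13^0·(≡3) mod 13; (10|13)=+1, (3|13)=+1; (−1)^{3·0·6}·(+1)^0·(+1)^3 = +1.
v=11: a=11^0·(≡1), b=11^2·(≡3) mod 11; (1|11)=+1, (3|11)=+1; (−1)^{0·2·5}·(+1)^2·(+1)^0 = +1.
v=7: a=7^2·(≡4), b=7^0·(≡1) mod 7; (4|7)=+1, (1|7)=+1; (−1)^{2·0·3}·(+1)^0·(+1)^2 = +1.
|Ram(-13, -1938)| = 2, even; anisotropic at {3, ∞}.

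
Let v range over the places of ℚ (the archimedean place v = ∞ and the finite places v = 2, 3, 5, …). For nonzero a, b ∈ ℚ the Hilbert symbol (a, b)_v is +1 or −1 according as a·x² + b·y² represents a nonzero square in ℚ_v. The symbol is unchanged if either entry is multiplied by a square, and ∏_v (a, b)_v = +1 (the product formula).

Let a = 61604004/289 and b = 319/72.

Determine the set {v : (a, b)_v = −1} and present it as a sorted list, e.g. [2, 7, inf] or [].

[3, 29]

(a, b) ≡ (127281, 638) mod (ℚ^×)²; places V = {2, 3, 7, 11, 17, 19, 29, ∞}.
(a,b)_3: α=1, u≡1; β=-2, v≡2 (mod 3); (1|3)=+1, (2|3)=-1; sign (−1)^0·+1^-2·-1^1 = -1.
(a,b)_17: α=-2, u≡16; β=0, v≡16 (mod 17); (16|17)=+1, (16|17)=+1; sign (−1)^0·+1^0·+1^-2 = +1.
(a,b)_19: α=1, u≡1; β=0, v≡1 (mod 19); (1|19)=+1, (1|19)=+1; sign (−1)^0·+1^0·+1^1 = +1.
(a,b)_29: α=1, u≡3; β=1, v≡7 (mod 29); (3|29)=-1, (7|29)=+1; sign (−1)^0·-1^1·+1^1 = -1.
(a,b)_∞: sgn(127281)=+, sgn(638)=+, so +1.
(a,b)_2: α=2, β=-3; u≡1, v≡7 (mod 8); ε(u)ε(v)=0·1, αω(v)=2·0, βω(u)=-3·0; sum ≡ 0  ⇒  +1.
(a,b)_7: α=1, u≡2; β=0, v≡2 (mod 7); (2|7)=+1, (2|7)=+1; sign (−1)^0·+1^0·+1^1 = +1.
(a,b)_11: α=3, u≡6; β=1, v≡3 (mod 11); (6|11)=-1, (3|11)=+1; sign (−1)^1·-1^1·+1^3 = +1.
(127281, 638 / ℚ) ramifies at {3, 29}: a division algebra.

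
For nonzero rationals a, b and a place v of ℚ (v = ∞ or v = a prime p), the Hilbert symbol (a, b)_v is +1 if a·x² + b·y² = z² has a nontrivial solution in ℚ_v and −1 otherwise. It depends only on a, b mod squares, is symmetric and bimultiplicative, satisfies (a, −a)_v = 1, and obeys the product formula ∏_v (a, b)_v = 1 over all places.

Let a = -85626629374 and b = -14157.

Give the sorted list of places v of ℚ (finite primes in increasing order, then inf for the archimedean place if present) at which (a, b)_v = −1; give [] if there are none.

Mod squares: a ≡ -286, b ≡ -13. Check v ∈ {∞, 2, 3, 11, 13}.
v=11: a=11^7·(≡6), b=11^2·(≡4) mod 11; (6|11)=-1, (4|11)=+1; (−1)^{7·2·5}·(-1)^2·(+1)^7 = +1.
v=2: v_2(a)=1, v_2(b)=0; units ≡ 1, 3 (mod 8); ε·ε+αω+βω = 0·1+1·1+0·0 ≡ 1  ⇒  (a,b)_2 = -1.
v=3: a=3^0·(≡2), b=3^2·(≡2) mod 3; (2|3)=-1, (2|3)=-1; (−1)^{0·2·1}·(-1)^2·(-1)^0 = +1.
v=∞: -286 < 0 and -13 < 0  ⇒  (a,b)_∞ = -1.
v=13: a=13^3·(≡9), b=13^1·(≡3) mod 13; (9|13)=+1, (3|13)=+1; (−1)^{3·1·6}·(+1)^1·(+1)^3 = +1.
(-286, -13 / ℚ) ramifies at {2, ∞}: a division algebra.

[2, inf]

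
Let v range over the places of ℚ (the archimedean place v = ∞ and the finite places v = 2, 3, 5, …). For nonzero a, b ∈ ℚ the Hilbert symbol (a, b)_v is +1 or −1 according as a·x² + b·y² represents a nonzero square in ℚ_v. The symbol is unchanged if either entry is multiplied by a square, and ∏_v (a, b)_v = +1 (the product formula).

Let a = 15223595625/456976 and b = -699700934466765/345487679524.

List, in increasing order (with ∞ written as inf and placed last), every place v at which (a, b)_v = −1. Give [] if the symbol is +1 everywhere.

[3, 5]

Mod squares: a ≡ 17, b ≡ -285. Check v ∈ {∞, 2, 3, 5, 7, 11, 13, 17, 19, 37, 47}.
v=5: a=5^4·(≡3), b=5^1·(≡3) mod 5; (3|5)=-1, (3|5)=-1; (−1)^{4·1·2}·(-1)^1·(-1)^4 = -1.
v=∞: 17 > 0 and -285 < 0  ⇒  (a,b)_∞ = +1.
v=7: a=7^2·(≡6), b=7^4·(≡2) mod 7; (6|7)=-1, (2|7)=+1; (−1)^{2·4·3}·(-1)^4·(+1)^2 = +1.
v=2: v_2(a)=-4, v_2(b)=-2; units ≡ 1, 3 (mod 8); ε·ε+αω+βω = 0·1+-4·1+-2·0 ≡ 0  ⇒  (a,b)_2 = +1.
v=19: a=19^2·(≡7), b=19^3·(≡11) mod 19; (7|19)=+1, (11|19)=+1; (−1)^{2·3·9}·(+1)^3·(+1)^2 = +1.
v=37: a=37^0·(≡2), b=37^-2·(≡10) mod 37; (2|37)=-1, (10|37)=+1; (−1)^{0·-2·18}·(-1)^-2·(+1)^0 = +1.
v=47: a=47^0·(≡1), b=47^-2·(≡30) mod 47; (1|47)=+1, (30|47)=-1; (−1)^{0·-2·23}·(+1)^-2·(-1)^0 = +1.
v=13: a=13^-4·(≡10), b=13^-4·(≡12) mod 13; (10|13)=+1, (12|13)=+1; (−1)^{-4·-4·6}·(+1)^-4·(+1)^-4 = +1.
v=17: a=17^1·(≡9), b=17^2·(≡1) mod 17; (9|17)=+1, (1|17)=+1; (−1)^{1·2·8}·(+1)^2·(+1)^1 = +1.
v=11: a=11^0·(≡6), b=11^2·(≡3) mod 11; (6|11)=-1, (3|11)=+1; (−1)^{0·2·5}·(-1)^2·(+1)^0 = +1.
v=3: a=3^4·(≡2), b=3^5·(≡1) mod 3; (2|3)=-1, (1|3)=+1; (−1)^{4·5·1}·(-1)^5·(+1)^4 = -1.
Ram(17, -285) = {3, 5}; no ℚ_3-point on the conic.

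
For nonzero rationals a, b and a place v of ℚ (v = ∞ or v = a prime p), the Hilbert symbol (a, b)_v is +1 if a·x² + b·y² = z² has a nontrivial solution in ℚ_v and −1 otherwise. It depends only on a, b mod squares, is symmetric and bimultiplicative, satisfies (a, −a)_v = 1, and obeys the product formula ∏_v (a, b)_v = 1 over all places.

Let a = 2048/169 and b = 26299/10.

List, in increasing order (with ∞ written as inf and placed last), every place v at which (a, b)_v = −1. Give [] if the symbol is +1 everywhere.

[5, 13]

Mod squares: a ≡ 2, b ≡ 910. Check v ∈ {∞, 2, 5, 7, 13, 17}.
v=∞: 2 > 0 and 910 > 0  ⇒  (a,b)_∞ = +1.
v=17: a=17^0·(≡9), b=17^2·(≡4) mod 17; (9|17)=+1, (4|17)=+1; (−1)^{0·2·8}·(+1)^2·(+1)^0 = +1.
v=5: a=5^0·(≡2), b=5^-1·(≡2) mod 5; (2|5)=-1, (2|5)=-1; (−1)^{0·-1·2}·(-1)^-1·(-1)^0 = -1.
v=13: a=13^-2·(≡7), b=13^1·(≡6) mod 13; (7|13)=-1, (6|13)=-1; (−1)^{-2·1·6}·(-1)^1·(-1)^-2 = -1.
v=2: v_2(a)=11, v_2(b)=-1; units ≡ 1, 7 (mod 8); ε·ε+αω+βω = 0·1+11·0+-1·0 ≡ 0  ⇒  (a,b)_2 = +1.
v=7: a=7^0·(≡4), b=7^1·(≡4) mod 7; (4|7)=+1, (4|7)=+1; (−1)^{0·1·3}·(+1)^1·(+1)^0 = +1.
Ram(2, 910) = {5, 13}; no ℚ_5-point on the conic.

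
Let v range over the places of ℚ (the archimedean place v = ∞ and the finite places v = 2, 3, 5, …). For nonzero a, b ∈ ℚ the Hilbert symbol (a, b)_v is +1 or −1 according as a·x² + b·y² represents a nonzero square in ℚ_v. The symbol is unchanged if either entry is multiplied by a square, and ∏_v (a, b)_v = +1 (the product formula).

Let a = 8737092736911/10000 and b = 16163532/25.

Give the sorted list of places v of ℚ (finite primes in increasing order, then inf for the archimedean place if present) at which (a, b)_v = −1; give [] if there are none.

(a, b) ≡ (119, 187) mod (ℚ^×)²; places V = {2, 3, 5, 7, 11, 17, 23, ∞}.
(a,b)_23: α=2, u≡3; β=0, v≡3 (mod 23); (3|23)=+1, (3|23)=+1; sign (−1)^0·+1^0·+1^2 = +1.
(a,b)_7: α=3, u≡6; β=4, v≡3 (mod 7); (6|7)=-1, (3|7)=-1; sign (−1)^0·-1^4·-1^3 = -1.
(a,b)_11: α=2, u≡1; β=1, v≡7 (mod 11); (1|11)=+1, (7|11)=-1; sign (−1)^0·+1^1·-1^2 = +1.
(a,b)_17: α=3, u≡5; β=1, v≡11 (mod 17); (5|17)=-1, (11|17)=-1; sign (−1)^0·-1^1·-1^3 = +1.
(a,b)_∞: sgn(119)=+, sgn(187)=+, so +1.
(a,b)_5: α=-4, u≡1; β=-2, v≡2 (mod 5); (1|5)=+1, (2|5)=-1; sign (−1)^0·+1^-2·-1^-4 = +1.
(a,b)_3: α=4, u≡2; β=2, v≡1 (mod 3); (2|3)=-1, (1|3)=+1; sign (−1)^0·-1^2·+1^4 = +1.
(a,b)_2: α=-4, β=2; u≡7, v≡3 (mod 8); ε(u)ε(v)=1·1, αω(v)=-4·1, βω(u)=2·0; sum ≡ 1  ⇒  -1.
(119, 187 / ℚ) ramifies at {2, 7}: a division algebra.

[2, 7]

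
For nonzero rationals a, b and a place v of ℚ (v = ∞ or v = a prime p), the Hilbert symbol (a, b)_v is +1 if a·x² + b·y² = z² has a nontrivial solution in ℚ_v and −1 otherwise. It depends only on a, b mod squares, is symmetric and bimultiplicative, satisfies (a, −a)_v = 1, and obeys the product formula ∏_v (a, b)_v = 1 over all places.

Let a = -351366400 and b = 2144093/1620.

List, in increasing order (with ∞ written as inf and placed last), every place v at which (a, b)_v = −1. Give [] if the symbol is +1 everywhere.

[7, 11]

Mod squares: a ≡ -54901, b ≡ 4465. Check v ∈ {∞, 2, 3, 5, 7, 11, 19, 23, 31, 47}.
v=23: a=23^1·(≡7), b=23^0·(≡1) mod 23; (7|23)=-1, (1|23)=+1; (−1)^{1·0·11}·(-1)^0·(+1)^1 = +1.
v=2: v_2(a)=8, v_2(b)=-2; units ≡ 3, 1 (mod 8); ε·ε+αω+βω = 1·0+8·0+-2·1 ≡ 0  ⇒  (a,b)_2 = +1.
v=31: a=31^1·(≡6), b=31^0·(≡5) mod 31; (6|31)=-1, (5|31)=+1; (−1)^{1·0·15}·(-1)^0·(+1)^1 = +1.
v=11: a=11^1·(≡5), b=11^0·(≡2) mod 11; (5|11)=+1, (2|11)=-1; (−1)^{1·0·5}·(+1)^0·(-1)^1 = -1.
v=∞: -54901 < 0 and 4465 > 0  ⇒  (a,b)_∞ = +1.
v=19: a=19^0·(≡11), b=19^1·(≡5) mod 19; (11|19)=+1, (5|19)=+1; (−1)^{0·1·9}·(+1)^1·(+1)^0 = +1.
v=47: a=47^0·(≡7), b=47^1·(≡12) mod 47; (7|47)=+1, (12|47)=+1; (−1)^{0·1·23}·(+1)^1·(+1)^0 = +1.
v=3: a=3^0·(≡2), b=3^-4·(≡1) mod 3; (2|3)=-1, (1|3)=+1; (−1)^{0·-4·1}·(-1)^-4·(+1)^0 = +1.
v=5: a=5^2·(≡4), b=5^-1·(≡2) mod 5; (4|5)=+1, (2|5)=-1; (−1)^{2·-1·2}·(+1)^-1·(-1)^2 = +1.
v=7: a=7^1·(≡1), b=7^4·(≡6) mod 7; (1|7)=+1, (6|7)=-1; (−1)^{1·4·3}·(+1)^4·(-1)^1 = -1.
|Ram(-54901, 4465)| = 2, even; anisotropic at {7, 11}.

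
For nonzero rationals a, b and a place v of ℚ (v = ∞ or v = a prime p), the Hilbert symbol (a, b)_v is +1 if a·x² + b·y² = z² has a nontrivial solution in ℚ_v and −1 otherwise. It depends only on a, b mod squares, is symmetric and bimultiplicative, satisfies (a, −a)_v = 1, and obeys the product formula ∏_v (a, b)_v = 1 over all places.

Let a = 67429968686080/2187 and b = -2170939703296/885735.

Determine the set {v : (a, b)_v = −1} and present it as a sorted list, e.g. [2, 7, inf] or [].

[3, 7, 13, 23]

Mod squares: a ≡ 62985, b ≡ -10140585. Check v ∈ {∞, 2, 3, 5, 7, 11, 13, 17, 19, 23}.
v=7: a=7^2·(≡6), b=7^3·(≡1) mod 7; (6|7)=-1, (1|7)=+1; (−1)^{2·3·3}·(-1)^3·(+1)^2 = -1.
v=19: a=19^1·(≡9), b=19^1·(≡18) mod 19; (9|19)=+1, (18|19)=-1; (−1)^{1·1·9}·(+1)^1·(-1)^1 = +1.
v=5: a=5^1·(≡3), b=5^-1·(≡2) mod 5; (3|5)=-1, (2|5)=-1; (−1)^{1·-1·2}·(-1)^-1·(-1)^1 = +1.
v=11: a=11^2·(≡10), b=11^0·(≡8) mod 11; (10|11)=-1, (8|11)=-1; (−1)^{2·0·5}·(-1)^0·(-1)^2 = +1.
v=13: a=13^1·(≡12), b=13^1·(≡11) mod 13; (12|13)=+1, (11|13)=-1; (−1)^{1·1·6}·(+1)^1·(-1)^1 = -1.
v=3: a=3^-7·(≡1), b=3^-11·(≡1) mod 3; (1|3)=+1, (1|3)=+1; (−1)^{-7·-11·1}·(+1)^-11·(+1)^-7 = -1.
v=2: v_2(a)=10, v_2(b)=16; units ≡ 1, 7 (mod 8); ε·ε+αω+βω = 0·1+10·0+16·0 ≡ 0  ⇒  (a,b)_2 = +1.
v=∞: 62985 > 0 and -10140585 < 0  ⇒  (a,b)_∞ = +1.
v=23: a=23^2·(≡5), b=23^1·(≡10) mod 23; (5|23)=-1, (10|23)=-1; (−1)^{2·1·11}·(-1)^1·(-1)^2 = -1.
v=17: a=17^1·(≡2), b=17^1·(≡8) mod 17; (2|17)=+1, (8|17)=+1; (−1)^{1·1·8}·(+1)^1·(+1)^1 = +1.
|Ram(62985, -10140585)| = 4, even; anisotropic at {3, 7, 13, 23}.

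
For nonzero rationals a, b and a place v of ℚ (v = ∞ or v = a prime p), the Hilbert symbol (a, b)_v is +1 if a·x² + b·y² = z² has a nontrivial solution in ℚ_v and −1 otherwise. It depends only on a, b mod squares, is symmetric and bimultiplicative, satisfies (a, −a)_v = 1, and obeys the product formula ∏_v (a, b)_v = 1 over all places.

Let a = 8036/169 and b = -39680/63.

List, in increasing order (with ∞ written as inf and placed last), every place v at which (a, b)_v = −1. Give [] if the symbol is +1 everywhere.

(a, b) ≡ (41, -1085) mod (ℚ^×)²; places V = {2, 3, 5, 7, 13, 31, 41, ∞}.
(a,b)_3: α=0, u≡2; β=-2, v≡1 (mod 3); (2|3)=-1, (1|3)=+1; sign (−1)^0·-1^-2·+1^0 = +1.
(a,b)_7: α=2, u≡3; β=-1, v≡5 (mod 7); (3|7)=-1, (5|7)=-1; sign (−1)^0·-1^-1·-1^2 = -1.
(a,b)_31: α=0, u≡16; β=1, v≡22 (mod 31); (16|31)=+1, (22|31)=-1; sign (−1)^0·+1^1·-1^0 = +1.
(a,b)_13: α=-2, u≡2; β=0, v≡2 (mod 13); (2|13)=-1, (2|13)=-1; sign (−1)^0·-1^0·-1^-2 = +1.
(a,b)_∞: sgn(41)=+, sgn(-1085)=−, so +1.
(a,b)_5: α=0, u≡4; β=1, v≡3 (mod 5); (4|5)=+1, (3|5)=-1; sign (−1)^0·+1^1·-1^0 = +1.
(a,b)_2: α=2, β=8; u≡1, v≡3 (mod 8); ε(u)ε(v)=0·1, αω(v)=2·1, βω(u)=8·0; sum ≡ 0  ⇒  +1.
(a,b)_41: α=1, u≡31; β=0, v≡19 (mod 41); (31|41)=+1, (19|41)=-1; sign (−1)^0·+1^0·-1^1 = -1.
|Ram(41, -1085)| = 2, even; anisotropic at {7, 41}.

[7, 41]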